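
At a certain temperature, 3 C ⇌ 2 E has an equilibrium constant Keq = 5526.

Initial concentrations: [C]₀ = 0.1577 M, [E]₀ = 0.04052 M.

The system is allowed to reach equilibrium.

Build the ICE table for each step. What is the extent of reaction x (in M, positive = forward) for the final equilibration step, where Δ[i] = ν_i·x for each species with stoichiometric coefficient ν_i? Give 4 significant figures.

x = 0.04759 M

Q₀ = 0.4186 vs Keq = 5526 ⇒ Q<K, forward
Step 1:
                  C         E
  I          0.1577   0.04052
  C         -0.1428   0.09518
  E         0.01494    0.1357
  solve Keq expr → x = 0.04759; check Q = 5526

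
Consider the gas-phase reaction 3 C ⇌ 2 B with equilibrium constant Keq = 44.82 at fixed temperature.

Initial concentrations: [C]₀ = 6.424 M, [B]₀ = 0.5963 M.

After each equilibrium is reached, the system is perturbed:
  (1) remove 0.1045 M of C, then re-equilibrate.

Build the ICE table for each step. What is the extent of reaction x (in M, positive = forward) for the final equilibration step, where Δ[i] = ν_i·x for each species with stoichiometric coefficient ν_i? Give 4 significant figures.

x = -0.03235 M

Q₀ = 0.001341 vs Keq = 44.82 ⇒ Q<K, forward
Step 1:
                  C         B
  I           6.424    0.5963
  C          -5.671      3.78
  E          0.7533     4.377
  solve Keq expr → x = 1.89; check Q = 44.82
Then remove 0.1045 M of C.
Step 2:
                  C         B
  I          0.6488     4.377
  C         0.09706  -0.06471
  E          0.7458     4.312
  solve Keq expr → x = -0.03235; check Q = 44.82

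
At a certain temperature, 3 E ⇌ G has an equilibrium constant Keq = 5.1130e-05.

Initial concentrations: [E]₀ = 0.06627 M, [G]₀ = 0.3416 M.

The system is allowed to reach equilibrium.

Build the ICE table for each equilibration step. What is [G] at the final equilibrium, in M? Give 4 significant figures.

Q₀ = 1174 vs Keq = 5.1130e-05 ⇒ Q>K, reverse
Step 1:
                  E         G
  Initial   0.06627    0.3416
  Change      1.025   -0.3415
  Equil       1.091 6.6374e-05
  solve Keq expr → x = -0.3415; check Q = 5.1130e-05

[G]_eq = 6.6374e-05 M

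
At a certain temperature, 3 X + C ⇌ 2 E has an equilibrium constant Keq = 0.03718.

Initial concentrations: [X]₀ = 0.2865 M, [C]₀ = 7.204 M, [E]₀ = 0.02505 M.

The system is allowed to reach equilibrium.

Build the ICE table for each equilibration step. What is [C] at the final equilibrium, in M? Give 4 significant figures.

[C]_eq = 7.187 M

Q₀ = 0.003704 vs Keq = 0.03718 ⇒ Q<K, forward
Step 1:
                    X           C           E
  I            0.2865       7.204     0.02505
  C          -0.05103    -0.01701     0.03402
  E            0.2355       7.187     0.05907
  solve Keq expr → x = 0.01701; check Q = 0.03718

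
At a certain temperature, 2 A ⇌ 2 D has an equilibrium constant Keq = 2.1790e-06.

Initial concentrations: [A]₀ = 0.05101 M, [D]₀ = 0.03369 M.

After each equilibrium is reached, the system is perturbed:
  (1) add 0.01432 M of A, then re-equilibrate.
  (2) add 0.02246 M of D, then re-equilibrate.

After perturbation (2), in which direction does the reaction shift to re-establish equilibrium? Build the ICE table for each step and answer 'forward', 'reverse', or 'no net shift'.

Direction: reverse

Q₀ = 0.4362 vs Keq = 2.1790e-06 ⇒ Q>K, reverse
Step 1:
                  A         D
  I         0.05101   0.03369
  C         0.03357  -0.03357
  E         0.08458 1.2485e-04
  solve Keq expr → x = -0.01678; check Q = 2.1790e-06
Then add 0.01432 M of A.
Step 2:
                  A         D
  I          0.0989 1.2485e-04
  C       -2.1107e-05 2.1107e-05
  E         0.09887 1.4595e-04
  solve Keq expr → x = 1.0554e-05; check Q = 2.1790e-06
Then add 0.02246 M of D.
Step 3:
                  A         D
  I         0.09887   0.02261
  C         0.02243  -0.02243
  E          0.1213 1.7906e-04
  solve Keq expr → x = -0.01121; check Q = 2.1790e-06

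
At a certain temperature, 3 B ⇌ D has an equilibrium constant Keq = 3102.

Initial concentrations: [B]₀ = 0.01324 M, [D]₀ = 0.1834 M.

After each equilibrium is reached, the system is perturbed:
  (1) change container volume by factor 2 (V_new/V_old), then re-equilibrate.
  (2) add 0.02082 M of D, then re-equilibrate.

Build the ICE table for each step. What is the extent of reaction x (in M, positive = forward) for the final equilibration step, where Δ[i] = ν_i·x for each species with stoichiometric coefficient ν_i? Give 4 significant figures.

Q₀ = 7.9020e+04 vs Keq = 3102 ⇒ Q>K, reverse
Step 1:
                   B          D
  I          0.01324     0.1834
  C          0.02512  -0.008372
  E          0.03836      0.175
  solve Keq expr → x = -0.008372; check Q = 3102
Then change container volume by factor 2 (V_new/V_old).
Step 2:
                   B          D
  I          0.01918    0.08751
  C          0.01084  -0.003613
  E          0.03002     0.0839
  solve Keq expr → x = -0.003613; check Q = 3102
Then add 0.02082 M of D.
Step 3:
                   B          D
  I          0.03002     0.1047
  C         0.002225 -7.4181e-04
  E          0.03224      0.104
  solve Keq expr → x = -7.4181e-04; check Q = 3102

x = -7.4181e-04 M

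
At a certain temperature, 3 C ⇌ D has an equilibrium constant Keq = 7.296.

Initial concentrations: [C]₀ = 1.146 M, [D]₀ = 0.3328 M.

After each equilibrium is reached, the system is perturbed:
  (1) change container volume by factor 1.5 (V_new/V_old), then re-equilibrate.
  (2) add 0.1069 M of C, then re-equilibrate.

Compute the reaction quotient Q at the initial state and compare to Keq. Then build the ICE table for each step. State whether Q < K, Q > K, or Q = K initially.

Q₀ = 0.2211 vs Keq = 7.296 ⇒ Q<K, forward
Step 1:
                   C          D
  I            1.146     0.3328
  C           -0.718     0.2393
  E            0.428     0.5721
  solve Keq expr → x = 0.2393; check Q = 7.296
Then change container volume by factor 1.5 (V_new/V_old).
Step 2:
                   C          D
  I           0.2853     0.3814
  C          0.07968   -0.02656
  E            0.365     0.3549
  solve Keq expr → x = -0.02656; check Q = 7.296
Then add 0.1069 M of C.
Step 3:
                   C          D
  I           0.4719     0.3549
  C         -0.09622    0.03207
  E           0.3757     0.3869
  solve Keq expr → x = 0.03207; check Q = 7.296

Q₀ = 0.2211; Q < K (proceeds forward)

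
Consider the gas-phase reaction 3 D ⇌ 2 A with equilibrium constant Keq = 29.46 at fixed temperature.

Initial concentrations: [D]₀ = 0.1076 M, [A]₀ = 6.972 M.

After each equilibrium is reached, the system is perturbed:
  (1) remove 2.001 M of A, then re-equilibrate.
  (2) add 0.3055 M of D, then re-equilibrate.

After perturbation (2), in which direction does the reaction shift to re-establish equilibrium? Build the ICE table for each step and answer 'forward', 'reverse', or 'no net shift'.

Direction: forward

Q₀ = 3.9019e+04 vs Keq = 29.46 ⇒ Q>K, reverse
Step 1:
                  D         A
  init       0.1076     6.972
  Δ          0.9977   -0.6651
  eq          1.105     6.307
  solve Keq expr → x = -0.3326; check Q = 29.46
Then remove 2.001 M of A.
Step 2:
                  D         A
  init        1.105     4.306
  Δ         -0.2282    0.1522
  eq          0.877     4.458
  solve Keq expr → x = 0.07608; check Q = 29.46
Then add 0.3055 M of D.
Step 3:
                  D         A
  init        1.183     4.458
  Δ         -0.2811    0.1874
  eq         0.9014     4.645
  solve Keq expr → x = 0.0937; check Q = 29.46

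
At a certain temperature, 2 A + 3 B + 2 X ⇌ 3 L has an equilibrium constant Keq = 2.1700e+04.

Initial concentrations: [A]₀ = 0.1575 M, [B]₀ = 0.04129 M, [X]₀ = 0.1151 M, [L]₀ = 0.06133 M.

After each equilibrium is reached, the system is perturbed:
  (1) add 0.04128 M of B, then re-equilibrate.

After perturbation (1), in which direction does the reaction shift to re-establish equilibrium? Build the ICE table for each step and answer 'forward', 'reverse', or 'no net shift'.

Direction: forward

Q₀ = 9972 vs Keq = 2.1700e+04 ⇒ Q<K, forward
Step 1:
                    A           B           X           L
  Initial      0.1575     0.04129      0.1151     0.06133
  Change    -0.003574   -0.005361   -0.003574    0.005361
  Equil        0.1539     0.03593      0.1115     0.06669
  solve Keq expr → x = 0.001787; check Q = 2.1700e+04
Then add 0.04128 M of B.
Step 2:
                    A           B           X           L
  Initial      0.1539     0.07721      0.1115     0.06669
  Change     -0.01437    -0.02156    -0.01437     0.02156
  Equil        0.1396     0.05565     0.09715     0.08825
  solve Keq expr → x = 0.007187; check Q = 2.1700e+04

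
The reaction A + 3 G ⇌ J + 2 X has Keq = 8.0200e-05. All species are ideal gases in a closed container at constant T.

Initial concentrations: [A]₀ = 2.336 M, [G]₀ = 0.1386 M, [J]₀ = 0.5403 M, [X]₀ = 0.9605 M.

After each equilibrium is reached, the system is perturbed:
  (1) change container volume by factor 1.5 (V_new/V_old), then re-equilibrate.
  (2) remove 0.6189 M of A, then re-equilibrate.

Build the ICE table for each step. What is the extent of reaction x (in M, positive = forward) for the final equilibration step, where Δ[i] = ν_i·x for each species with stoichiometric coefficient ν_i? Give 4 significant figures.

Q₀ = 80.14 vs Keq = 8.0200e-05 ⇒ Q>K, reverse
Step 1:
                    A           G           J           X
  Initial       2.336      0.1386      0.5403      0.9605
  Change       0.4391       1.317     -0.4391     -0.8781
  Equil         2.775       1.456      0.1012     0.08236
  solve Keq expr → x = -0.4391; check Q = 8.0200e-05
Then change container volume by factor 1.5 (V_new/V_old).
Step 2:
                    A           G           J           X
  Initial        1.85      0.9705     0.06749     0.05491
  Change     0.003913     0.01174   -0.003913   -0.007826
  Equil         1.854      0.9823     0.06357     0.04708
  solve Keq expr → x = -0.003913; check Q = 8.0200e-05
Then remove 0.6189 M of A.
Step 3:
                    A           G           J           X
  Initial       1.235      0.9823     0.06357     0.04708
  Change     0.003444     0.01033   -0.003444   -0.006888
  Equil         1.239      0.9926     0.06013     0.04019
  solve Keq expr → x = -0.003444; check Q = 8.0200e-05

x = -0.003444 M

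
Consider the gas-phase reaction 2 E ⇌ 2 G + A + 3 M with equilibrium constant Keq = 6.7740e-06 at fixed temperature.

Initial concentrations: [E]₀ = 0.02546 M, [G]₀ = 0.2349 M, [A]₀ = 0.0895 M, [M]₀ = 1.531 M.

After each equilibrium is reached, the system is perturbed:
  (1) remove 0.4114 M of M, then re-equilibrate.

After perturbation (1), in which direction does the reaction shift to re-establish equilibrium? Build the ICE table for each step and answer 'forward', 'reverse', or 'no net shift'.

Direction: forward

Q₀ = 27.34 vs Keq = 6.7740e-06 ⇒ Q>K, reverse
Step 1:
                   E          G          A          M
  Initial    0.02546     0.2349     0.0895      1.531
  Change      0.1789    -0.1789   -0.08946    -0.2684
  Equil       0.2044    0.05599 4.4837e-05      1.263
  solve Keq expr → x = -0.08946; check Q = 6.7740e-06
Then remove 0.4114 M of M.
Step 2:
                   E          G          A          M
  Initial     0.2044    0.05599 4.4837e-05     0.8512
  Change  -2.0002e-04 2.0002e-04 1.0001e-04 3.0003e-04
  Equil       0.2042    0.05619 1.4485e-04     0.8515
  solve Keq expr → x = 1.0001e-04; check Q = 6.7740e-06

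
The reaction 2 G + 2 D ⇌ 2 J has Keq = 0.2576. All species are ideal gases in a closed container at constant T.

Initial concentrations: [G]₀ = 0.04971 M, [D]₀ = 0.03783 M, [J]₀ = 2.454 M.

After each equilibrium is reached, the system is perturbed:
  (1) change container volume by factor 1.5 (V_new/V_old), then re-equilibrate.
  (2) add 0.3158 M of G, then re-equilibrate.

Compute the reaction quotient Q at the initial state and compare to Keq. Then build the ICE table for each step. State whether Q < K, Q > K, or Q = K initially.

Q₀ = 1.7029e+06; Q > K (proceeds reverse)

Q₀ = 1.7029e+06 vs Keq = 0.2576 ⇒ Q>K, reverse
Step 1:
                  G         D         J
  init      0.04971   0.03783     2.454
  Δ           1.398     1.398    -1.398
  eq          1.448     1.436     1.056
  solve Keq expr → x = -0.6992; check Q = 0.2576
Then change container volume by factor 1.5 (V_new/V_old).
Step 2:
                  G         D         J
  init       0.9654    0.9575    0.7037
  Δ          0.1153    0.1153   -0.1153
  eq          1.081     1.073    0.5884
  solve Keq expr → x = -0.05765; check Q = 0.2576
Then add 0.3158 M of G.
Step 3:
                  G         D         J
  init        1.397     1.073    0.5884
  Δ        -0.07767  -0.07767   0.07767
  eq          1.319    0.9951    0.6661
  solve Keq expr → x = 0.03883; check Q = 0.2576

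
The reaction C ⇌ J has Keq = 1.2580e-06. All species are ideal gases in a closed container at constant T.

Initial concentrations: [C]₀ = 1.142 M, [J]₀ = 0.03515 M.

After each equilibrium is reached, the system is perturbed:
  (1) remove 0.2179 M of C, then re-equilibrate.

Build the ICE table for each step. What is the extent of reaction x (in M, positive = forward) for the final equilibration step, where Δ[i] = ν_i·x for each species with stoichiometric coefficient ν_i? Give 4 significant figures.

x = -2.7412e-07 M

Q₀ = 0.03078 vs Keq = 1.2580e-06 ⇒ Q>K, reverse
Step 1:
                    C           J
  Initial       1.142     0.03515
  Change      0.03515    -0.03515
  Equil         1.177  1.4809e-06
  solve Keq expr → x = -0.03515; check Q = 1.2580e-06
Then remove 0.2179 M of C.
Step 2:
                    C           J
  Initial      0.9592  1.4809e-06
  Change   2.7412e-07 -2.7412e-07
  Equil        0.9592  1.2067e-06
  solve Keq expr → x = -2.7412e-07; check Q = 1.2580e-06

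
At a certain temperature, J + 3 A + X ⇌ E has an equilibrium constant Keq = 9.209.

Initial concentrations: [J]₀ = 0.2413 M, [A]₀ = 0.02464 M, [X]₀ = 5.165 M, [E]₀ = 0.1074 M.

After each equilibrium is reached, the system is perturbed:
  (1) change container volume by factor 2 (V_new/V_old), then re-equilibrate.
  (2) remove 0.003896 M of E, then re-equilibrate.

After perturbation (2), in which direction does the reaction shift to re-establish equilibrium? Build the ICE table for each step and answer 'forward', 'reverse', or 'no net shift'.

Q₀ = 5760 vs Keq = 9.209 ⇒ Q>K, reverse
Step 1:
                    J           A           X           E
  Initial      0.2413     0.02464       5.165      0.1074
  Change      0.04646      0.1394     0.04646    -0.04646
  Equil        0.2878       0.164       5.211     0.06094
  solve Keq expr → x = -0.04646; check Q = 9.209
Then change container volume by factor 2 (V_new/V_old).
Step 2:
                    J           A           X           E
  Initial      0.1439     0.08201       2.606     0.03047
  Change      0.01951     0.05852     0.01951    -0.01951
  Equil        0.1634      0.1405       2.625     0.01096
  solve Keq expr → x = -0.01951; check Q = 9.209
Then remove 0.003896 M of E.
Step 3:
                    J           A           X           E
  Initial      0.1634      0.1405       2.625    0.007067
  Change    -0.002252   -0.006755   -0.002252    0.002252
  Equil        0.1611      0.1338       2.623    0.009318
  solve Keq expr → x = 0.002252; check Q = 9.209

Direction: forward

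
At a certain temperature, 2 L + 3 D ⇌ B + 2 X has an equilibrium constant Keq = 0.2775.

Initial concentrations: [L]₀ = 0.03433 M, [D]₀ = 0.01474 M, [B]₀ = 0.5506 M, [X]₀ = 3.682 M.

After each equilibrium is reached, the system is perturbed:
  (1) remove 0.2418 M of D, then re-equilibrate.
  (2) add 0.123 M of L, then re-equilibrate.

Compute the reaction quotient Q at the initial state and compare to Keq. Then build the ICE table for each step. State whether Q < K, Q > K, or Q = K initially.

Q₀ = 1.9777e+09; Q > K (proceeds reverse)

Q₀ = 1.9777e+09 vs Keq = 0.2775 ⇒ Q>K, reverse
Step 1:
                   L          D          B          X
  init       0.03433    0.01474     0.5506      3.682
  Δ           0.9207      1.381    -0.4603    -0.9207
  eq           0.955      1.396    0.09026      2.761
  solve Keq expr → x = -0.4603; check Q = 0.2775
Then remove 0.2418 M of D.
Step 2:
                   L          D          B          X
  init         0.955      1.154    0.09026      2.761
  Δ          0.04417    0.06625   -0.02208   -0.04417
  eq          0.9992       1.22    0.06818      2.717
  solve Keq expr → x = -0.02208; check Q = 0.2775
Then add 0.123 M of L.
Step 3:
                   L          D          B          X
  init         1.122       1.22    0.06818      2.717
  Δ         -0.01765   -0.02647   0.008825    0.01765
  eq           1.105      1.194      0.077      2.735
  solve Keq expr → x = 0.008825; check Q = 0.2775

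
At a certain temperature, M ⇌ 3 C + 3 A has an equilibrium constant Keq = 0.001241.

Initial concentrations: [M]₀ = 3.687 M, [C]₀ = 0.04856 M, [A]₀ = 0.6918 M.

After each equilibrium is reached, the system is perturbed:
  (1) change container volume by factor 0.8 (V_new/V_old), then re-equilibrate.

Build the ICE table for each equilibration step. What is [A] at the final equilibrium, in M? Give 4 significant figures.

Q₀ = 1.0283e-05 vs Keq = 0.001241 ⇒ Q<K, forward
Step 1:
                  M         C         A
  init        3.687   0.04856    0.6918
  Δ         -0.0494    0.1482    0.1482
  eq          3.638    0.1968      0.84
  solve Keq expr → x = 0.0494; check Q = 0.001241
Then change container volume by factor 0.8 (V_new/V_old).
Step 2:
                  M         C         A
  init        4.547    0.2459      1.05
  Δ         0.02164  -0.06492  -0.06492
  eq          4.569     0.181    0.9851
  solve Keq expr → x = -0.02164; check Q = 0.001241

[A]_eq = 0.9851 M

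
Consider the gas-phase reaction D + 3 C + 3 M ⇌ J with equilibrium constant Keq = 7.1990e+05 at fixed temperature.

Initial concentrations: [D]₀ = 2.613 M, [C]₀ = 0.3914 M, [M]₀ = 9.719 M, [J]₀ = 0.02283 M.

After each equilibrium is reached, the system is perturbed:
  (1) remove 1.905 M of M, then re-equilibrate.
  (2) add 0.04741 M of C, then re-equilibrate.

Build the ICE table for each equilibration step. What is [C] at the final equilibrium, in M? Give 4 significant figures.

[C]_eq = 6.1885e-04 M

Q₀ = 1.5872e-04 vs Keq = 7.1990e+05 ⇒ Q<K, forward
Step 1:
                   D          C          M          J
  init         2.613     0.3914      9.719    0.02283
  Δ          -0.1303    -0.3909    -0.3909     0.1303
  eq           2.483 4.7261e-04      9.328     0.1531
  solve Keq expr → x = 0.1303; check Q = 7.1990e+05
Then remove 1.905 M of M.
Step 2:
                   D          C          M          J
  init         2.483 4.7261e-04      7.423     0.1531
  Δ       4.0407e-05 1.2122e-04 1.2122e-04 -4.0407e-05
  eq           2.483 5.9383e-04      7.423     0.1531
  solve Keq expr → x = -4.0407e-05; check Q = 7.1990e+05
Then add 0.04741 M of C.
Step 3:
                   D          C          M          J
  init         2.483      0.048      7.423     0.1531
  Δ         -0.01579   -0.04738   -0.04738    0.01579
  eq           2.467 6.1885e-04      7.376     0.1689
  solve Keq expr → x = 0.01579; check Q = 7.1990e+05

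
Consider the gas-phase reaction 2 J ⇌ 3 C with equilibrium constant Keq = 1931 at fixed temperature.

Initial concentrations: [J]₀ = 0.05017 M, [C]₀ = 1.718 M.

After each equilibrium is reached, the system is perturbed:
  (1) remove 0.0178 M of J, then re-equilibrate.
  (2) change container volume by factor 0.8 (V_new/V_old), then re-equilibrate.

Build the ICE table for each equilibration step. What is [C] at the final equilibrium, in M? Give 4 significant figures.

[C]_eq = 2.104 M

Q₀ = 2015 vs Keq = 1931 ⇒ Q>K, reverse
Step 1:
                  J         C
  I         0.05017     1.718
  C        0.001007  -0.00151
  E         0.05118     1.716
  solve Keq expr → x = -5.0327e-04; check Q = 1931
Then remove 0.0178 M of J.
Step 2:
                  J         C
  I         0.03338     1.716
  C         0.01668  -0.02503
  E         0.05006     1.691
  solve Keq expr → x = -0.008342; check Q = 1931
Then change container volume by factor 0.8 (V_new/V_old).
Step 3:
                  J         C
  I         0.06258     2.114
  C        0.006875  -0.01031
  E         0.06945     2.104
  solve Keq expr → x = -0.003437; check Q = 1931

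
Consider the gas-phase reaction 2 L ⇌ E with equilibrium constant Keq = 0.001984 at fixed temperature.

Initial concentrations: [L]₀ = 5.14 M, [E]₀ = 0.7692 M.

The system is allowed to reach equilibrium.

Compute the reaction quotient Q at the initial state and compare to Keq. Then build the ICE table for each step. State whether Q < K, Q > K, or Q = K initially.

Q₀ = 0.02911 vs Keq = 0.001984 ⇒ Q>K, reverse
Step 1:
                    L           E
  I              5.14      0.7692
  C              1.37     -0.6851
  E              6.51     0.08409
  solve Keq expr → x = -0.6851; check Q = 0.001984

Q₀ = 0.02911; Q > K (proceeds reverse)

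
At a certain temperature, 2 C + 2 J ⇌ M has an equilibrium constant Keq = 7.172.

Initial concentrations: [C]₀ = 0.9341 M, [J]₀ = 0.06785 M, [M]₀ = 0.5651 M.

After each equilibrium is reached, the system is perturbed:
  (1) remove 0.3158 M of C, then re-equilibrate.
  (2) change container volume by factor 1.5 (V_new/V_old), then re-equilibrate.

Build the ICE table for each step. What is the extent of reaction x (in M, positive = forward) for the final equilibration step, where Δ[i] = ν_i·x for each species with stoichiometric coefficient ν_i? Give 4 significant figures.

Q₀ = 140.7 vs Keq = 7.172 ⇒ Q>K, reverse
Step 1:
                   C          J          M
  I           0.9341    0.06785     0.5651
  C           0.1674     0.1674   -0.08368
  E            1.101     0.2352     0.4814
  solve Keq expr → x = -0.08368; check Q = 7.172
Then remove 0.3158 M of C.
Step 2:
                   C          J          M
  I           0.7857     0.2352     0.4814
  C          0.06096    0.06096   -0.03048
  E           0.8466     0.2962     0.4509
  solve Keq expr → x = -0.03048; check Q = 7.172
Then change container volume by factor 1.5 (V_new/V_old).
Step 3:
                   C          J          M
  I           0.5644     0.1974     0.3006
  C           0.0906     0.0906    -0.0453
  E            0.655     0.2881     0.2553
  solve Keq expr → x = -0.0453; check Q = 7.172

x = -0.0453 M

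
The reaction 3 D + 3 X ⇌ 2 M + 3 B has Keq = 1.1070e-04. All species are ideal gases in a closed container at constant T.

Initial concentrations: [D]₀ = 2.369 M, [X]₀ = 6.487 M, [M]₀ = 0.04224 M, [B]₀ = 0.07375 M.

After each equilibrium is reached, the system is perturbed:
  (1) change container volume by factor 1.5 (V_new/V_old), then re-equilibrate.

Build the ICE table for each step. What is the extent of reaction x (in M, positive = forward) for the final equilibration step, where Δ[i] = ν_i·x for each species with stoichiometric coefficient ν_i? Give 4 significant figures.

x = -0.009847 M

Q₀ = 1.9720e-10 vs Keq = 1.1070e-04 ⇒ Q<K, forward
Step 1:
                   D          X          M          B
  Initial      2.369      6.487    0.04224    0.07375
  Change     -0.6792    -0.6792     0.4528     0.6792
  Equil         1.69      5.808     0.4951      0.753
  solve Keq expr → x = 0.2264; check Q = 1.1070e-04
Then change container volume by factor 1.5 (V_new/V_old).
Step 2:
                   D          X          M          B
  Initial      1.127      3.872       0.33      0.502
  Change     0.02954    0.02954   -0.01969   -0.02954
  Equil        1.156      3.901     0.3103     0.4724
  solve Keq expr → x = -0.009847; check Q = 1.1070e-04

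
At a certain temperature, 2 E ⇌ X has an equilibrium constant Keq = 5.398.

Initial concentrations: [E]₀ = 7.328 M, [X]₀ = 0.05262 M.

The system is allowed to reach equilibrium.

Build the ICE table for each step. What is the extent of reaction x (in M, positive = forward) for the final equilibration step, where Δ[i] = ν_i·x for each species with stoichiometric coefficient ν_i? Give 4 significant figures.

x = 3.272 M

Q₀ = 9.7990e-04 vs Keq = 5.398 ⇒ Q<K, forward
Step 1:
                  E         X
  I           7.328   0.05262
  C          -6.543     3.272
  E          0.7847     3.324
  solve Keq expr → x = 3.272; check Q = 5.398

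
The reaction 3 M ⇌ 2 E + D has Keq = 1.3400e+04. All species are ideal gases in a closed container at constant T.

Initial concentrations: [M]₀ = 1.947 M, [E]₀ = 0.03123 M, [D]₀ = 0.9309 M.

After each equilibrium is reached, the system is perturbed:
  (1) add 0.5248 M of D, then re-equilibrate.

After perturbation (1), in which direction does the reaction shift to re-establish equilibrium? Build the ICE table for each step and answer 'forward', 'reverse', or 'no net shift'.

Q₀ = 1.2301e-04 vs Keq = 1.3400e+04 ⇒ Q<K, forward
Step 1:
                   M          E          D
  init         1.947    0.03123     0.9309
  Δ           -1.889      1.259     0.6297
  eq         0.05789      1.291      1.561
  solve Keq expr → x = 0.6297; check Q = 1.3400e+04
Then add 0.5248 M of D.
Step 2:
                   M          E          D
  init       0.05789      1.291      2.085
  Δ         0.005728  -0.003819  -0.001909
  eq         0.06362      1.287      2.083
  solve Keq expr → x = -0.001909; check Q = 1.3400e+04

Direction: reverse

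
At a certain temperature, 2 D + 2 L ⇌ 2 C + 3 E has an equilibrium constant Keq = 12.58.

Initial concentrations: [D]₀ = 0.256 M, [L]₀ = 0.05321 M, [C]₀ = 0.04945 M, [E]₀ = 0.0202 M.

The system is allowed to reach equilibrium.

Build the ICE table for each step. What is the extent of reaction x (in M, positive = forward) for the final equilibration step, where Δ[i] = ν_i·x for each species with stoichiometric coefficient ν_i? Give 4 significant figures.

Q₀ = 1.0862e-04 vs Keq = 12.58 ⇒ Q<K, forward
Step 1:
                    D           L           C           E
  Initial       0.256     0.05321     0.04945      0.0202
  Change     -0.04932    -0.04932     0.04932     0.07397
  Equil        0.2067    0.003894     0.09877     0.09417
  solve Keq expr → x = 0.02466; check Q = 12.58

x = 0.02466 M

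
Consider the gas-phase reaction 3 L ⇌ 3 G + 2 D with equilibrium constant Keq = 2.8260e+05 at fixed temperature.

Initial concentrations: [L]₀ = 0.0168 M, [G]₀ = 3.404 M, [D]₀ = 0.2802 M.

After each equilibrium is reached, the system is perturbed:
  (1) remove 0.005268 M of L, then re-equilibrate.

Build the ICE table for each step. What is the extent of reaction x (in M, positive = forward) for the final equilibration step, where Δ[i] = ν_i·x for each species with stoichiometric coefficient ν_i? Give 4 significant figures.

Q₀ = 6.5310e+05 vs Keq = 2.8260e+05 ⇒ Q>K, reverse
Step 1:
                    L           G           D
  Initial      0.0168       3.404      0.2802
  Change     0.005194   -0.005194   -0.003463
  Equil       0.02199       3.399      0.2767
  solve Keq expr → x = -0.001731; check Q = 2.8260e+05
Then remove 0.005268 M of L.
Step 2:
                    L           G           D
  Initial     0.01673       3.399      0.2767
  Change     0.005057   -0.005057   -0.003371
  Equil       0.02178       3.394      0.2734
  solve Keq expr → x = -0.001686; check Q = 2.8260e+05

x = -0.001686 M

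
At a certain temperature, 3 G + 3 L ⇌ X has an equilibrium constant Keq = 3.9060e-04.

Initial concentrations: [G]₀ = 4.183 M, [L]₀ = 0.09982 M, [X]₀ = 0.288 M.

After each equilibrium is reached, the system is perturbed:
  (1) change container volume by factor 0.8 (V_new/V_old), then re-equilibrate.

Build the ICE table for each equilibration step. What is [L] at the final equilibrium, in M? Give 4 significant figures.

[L]_eq = 0.9674 M

Q₀ = 3.956 vs Keq = 3.9060e-04 ⇒ Q>K, reverse
Step 1:
                   G          L          X
  I            4.183    0.09982      0.288
  C           0.7702     0.7702    -0.2567
  E            4.953       0.87    0.03126
  solve Keq expr → x = -0.2567; check Q = 3.9060e-04
Then change container volume by factor 0.8 (V_new/V_old).
Step 2:
                   G          L          X
  I            6.192      1.088    0.03908
  C          -0.1202    -0.1202    0.04006
  E            6.071     0.9674    0.07913
  solve Keq expr → x = 0.04006; check Q = 3.9060e-04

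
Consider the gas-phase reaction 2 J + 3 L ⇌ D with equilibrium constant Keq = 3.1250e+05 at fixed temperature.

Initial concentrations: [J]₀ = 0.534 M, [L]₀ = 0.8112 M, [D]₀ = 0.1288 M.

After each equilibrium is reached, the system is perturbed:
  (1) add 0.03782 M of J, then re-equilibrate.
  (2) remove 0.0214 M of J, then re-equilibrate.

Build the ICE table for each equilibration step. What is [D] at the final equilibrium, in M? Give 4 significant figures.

Q₀ = 0.8462 vs Keq = 3.1250e+05 ⇒ Q<K, forward
Step 1:
                    J           L           D
  Initial       0.534      0.8112      0.1288
  Change      -0.4867     -0.7301      0.2434
  Equil       0.04726     0.08109      0.3722
  solve Keq expr → x = 0.2434; check Q = 3.1250e+05
Then add 0.03782 M of J.
Step 2:
                    J           L           D
  Initial     0.08508     0.08109      0.3722
  Change     -0.01302    -0.01953    0.006508
  Equil       0.07206     0.06156      0.3787
  solve Keq expr → x = 0.006508; check Q = 3.1250e+05
Then remove 0.0214 M of J.
Step 3:
                    J           L           D
  Initial     0.05066     0.06156      0.3787
  Change     0.006637    0.009956   -0.003319
  Equil        0.0573     0.07152      0.3754
  solve Keq expr → x = -0.003319; check Q = 3.1250e+05

[D]_eq = 0.3754 M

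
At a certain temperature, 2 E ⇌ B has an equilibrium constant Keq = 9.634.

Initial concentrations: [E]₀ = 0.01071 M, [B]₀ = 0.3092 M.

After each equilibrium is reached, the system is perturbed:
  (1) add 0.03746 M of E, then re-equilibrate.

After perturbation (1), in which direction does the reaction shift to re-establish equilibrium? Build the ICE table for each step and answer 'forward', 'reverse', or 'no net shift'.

Q₀ = 2696 vs Keq = 9.634 ⇒ Q>K, reverse
Step 1:
                    E           B
  Initial     0.01071      0.3092
  Change       0.1459    -0.07294
  Equil        0.1566      0.2363
  solve Keq expr → x = -0.07294; check Q = 9.634
Then add 0.03746 M of E.
Step 2:
                    E           B
  Initial      0.1941      0.2363
  Change     -0.03221     0.01611
  Equil        0.1618      0.2524
  solve Keq expr → x = 0.01611; check Q = 9.634

Direction: forward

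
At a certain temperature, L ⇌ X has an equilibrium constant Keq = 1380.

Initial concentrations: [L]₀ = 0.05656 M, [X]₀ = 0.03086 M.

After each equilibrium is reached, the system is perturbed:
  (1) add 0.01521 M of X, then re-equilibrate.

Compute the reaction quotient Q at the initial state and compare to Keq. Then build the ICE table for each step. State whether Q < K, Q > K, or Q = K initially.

Q₀ = 0.5456 vs Keq = 1380 ⇒ Q<K, forward
Step 1:
                  L         X
  Initial   0.05656   0.03086
  Change    -0.0565    0.0565
  Equil   6.3302e-05   0.08736
  solve Keq expr → x = 0.0565; check Q = 1380
Then add 0.01521 M of X.
Step 2:
                  L         X
  Initial 6.3302e-05    0.1026
  Change  1.1014e-05 -1.1014e-05
  Equil   7.4316e-05    0.1026
  solve Keq expr → x = -1.1014e-05; check Q = 1380

Q₀ = 0.5456; Q < K (proceeds forward)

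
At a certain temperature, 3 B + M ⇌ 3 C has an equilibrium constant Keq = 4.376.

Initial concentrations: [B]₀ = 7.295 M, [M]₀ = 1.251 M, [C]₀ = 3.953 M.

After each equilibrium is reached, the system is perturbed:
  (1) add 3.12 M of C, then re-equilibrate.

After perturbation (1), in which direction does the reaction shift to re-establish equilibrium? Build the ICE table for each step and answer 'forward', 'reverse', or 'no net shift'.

Direction: reverse

Q₀ = 0.1272 vs Keq = 4.376 ⇒ Q<K, forward
Step 1:
                   B          M          C
  init         7.295      1.251      3.953
  Δ           -2.343    -0.7811      2.343
  eq           4.952     0.4699      6.296
  solve Keq expr → x = 0.7811; check Q = 4.376
Then add 3.12 M of C.
Step 2:
                   B          M          C
  init         4.952     0.4699      9.416
  Δ           0.8321     0.2774    -0.8321
  eq           5.784     0.7472      8.584
  solve Keq expr → x = -0.2774; check Q = 4.376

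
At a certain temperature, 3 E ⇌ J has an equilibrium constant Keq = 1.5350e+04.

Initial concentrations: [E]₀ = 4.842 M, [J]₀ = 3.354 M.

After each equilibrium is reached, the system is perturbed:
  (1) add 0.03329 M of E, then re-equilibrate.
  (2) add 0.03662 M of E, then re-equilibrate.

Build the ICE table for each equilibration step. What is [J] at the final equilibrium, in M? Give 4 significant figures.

[J]_eq = 4.968 M

Q₀ = 0.02955 vs Keq = 1.5350e+04 ⇒ Q<K, forward
Step 1:
                  E         J
  I           4.842     3.354
  C          -4.773     1.591
  E         0.06855     4.945
  solve Keq expr → x = 1.591; check Q = 1.5350e+04
Then add 0.03329 M of E.
Step 2:
                  E         J
  I          0.1018     4.945
  C        -0.03324   0.01108
  E          0.0686     4.956
  solve Keq expr → x = 0.01108; check Q = 1.5350e+04
Then add 0.03662 M of E.
Step 3:
                  E         J
  I          0.1052     4.956
  C        -0.03656   0.01219
  E         0.06866     4.968
  solve Keq expr → x = 0.01219; check Q = 1.5350e+04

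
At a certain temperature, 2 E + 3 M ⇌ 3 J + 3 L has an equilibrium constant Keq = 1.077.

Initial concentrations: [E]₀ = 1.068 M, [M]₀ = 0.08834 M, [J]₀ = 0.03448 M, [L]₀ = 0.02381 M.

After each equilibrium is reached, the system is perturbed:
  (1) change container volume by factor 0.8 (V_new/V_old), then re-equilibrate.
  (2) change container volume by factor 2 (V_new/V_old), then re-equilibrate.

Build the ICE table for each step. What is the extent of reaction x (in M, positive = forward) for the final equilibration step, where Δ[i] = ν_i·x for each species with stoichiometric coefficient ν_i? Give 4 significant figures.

x = 4.2299e-04 M

Q₀ = 7.0366e-07 vs Keq = 1.077 ⇒ Q<K, forward
Step 1:
                   E          M          J          L
  I            1.068    0.08834    0.03448    0.02381
  C         -0.05161   -0.07741    0.07741    0.07741
  E            1.016    0.01093     0.1119     0.1012
  solve Keq expr → x = 0.0258; check Q = 1.077
Then change container volume by factor 0.8 (V_new/V_old).
Step 2:
                   E          M          J          L
  I             1.27    0.01366     0.1399     0.1265
  C       5.7370e-04 8.6056e-04 -8.6056e-04 -8.6056e-04
  E            1.271    0.01452      0.139     0.1257
  solve Keq expr → x = -2.8685e-04; check Q = 1.077
Then change container volume by factor 2 (V_new/V_old).
Step 3:
                   E          M          J          L
  I           0.6355   0.007261     0.0695    0.06283
  C       -8.4597e-04  -0.001269   0.001269   0.001269
  E           0.6347   0.005992    0.07077     0.0641
  solve Keq expr → x = 4.2299e-04; check Q = 1.077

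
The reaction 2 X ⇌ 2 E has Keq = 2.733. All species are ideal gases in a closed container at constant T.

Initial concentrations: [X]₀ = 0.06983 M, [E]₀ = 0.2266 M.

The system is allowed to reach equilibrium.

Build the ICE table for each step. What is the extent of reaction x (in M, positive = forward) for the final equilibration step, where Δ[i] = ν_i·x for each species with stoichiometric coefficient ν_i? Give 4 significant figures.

Q₀ = 10.53 vs Keq = 2.733 ⇒ Q>K, reverse
Step 1:
                  X         E
  init      0.06983    0.2266
  Δ          0.0419   -0.0419
  eq         0.1117    0.1847
  solve Keq expr → x = -0.02095; check Q = 2.733

x = -0.02095 M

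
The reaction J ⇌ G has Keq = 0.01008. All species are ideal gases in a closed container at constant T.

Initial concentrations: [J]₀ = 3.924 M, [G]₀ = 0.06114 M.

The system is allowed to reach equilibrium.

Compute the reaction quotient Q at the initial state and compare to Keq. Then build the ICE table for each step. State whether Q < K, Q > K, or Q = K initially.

Q₀ = 0.01558 vs Keq = 0.01008 ⇒ Q>K, reverse
Step 1:
                   J          G
  init         3.924    0.06114
  Δ          0.02137   -0.02137
  eq           3.945    0.03977
  solve Keq expr → x = -0.02137; check Q = 0.01008

Q₀ = 0.01558; Q > K (proceeds reverse)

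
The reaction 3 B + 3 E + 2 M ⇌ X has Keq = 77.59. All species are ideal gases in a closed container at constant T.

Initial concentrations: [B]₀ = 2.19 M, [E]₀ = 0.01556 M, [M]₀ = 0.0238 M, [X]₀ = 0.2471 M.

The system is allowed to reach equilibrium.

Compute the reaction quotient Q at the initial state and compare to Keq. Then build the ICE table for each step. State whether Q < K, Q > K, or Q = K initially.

Q₀ = 1.1024e+07; Q > K (proceeds reverse)

Q₀ = 1.1024e+07 vs Keq = 77.59 ⇒ Q>K, reverse
Step 1:
                    B           E           M           X
  I              2.19     0.01556      0.0238      0.2471
  C            0.1858      0.1858      0.1239    -0.06193
  E             2.376      0.2013      0.1477      0.1852
  solve Keq expr → x = -0.06193; check Q = 77.59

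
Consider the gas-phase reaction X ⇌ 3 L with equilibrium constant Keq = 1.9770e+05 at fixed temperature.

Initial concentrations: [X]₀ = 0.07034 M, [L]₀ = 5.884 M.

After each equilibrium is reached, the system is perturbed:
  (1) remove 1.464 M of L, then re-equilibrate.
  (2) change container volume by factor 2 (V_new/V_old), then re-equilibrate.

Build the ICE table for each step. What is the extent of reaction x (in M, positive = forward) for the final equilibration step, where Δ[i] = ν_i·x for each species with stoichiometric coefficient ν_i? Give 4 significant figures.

x = 1.8816e-04 M

Q₀ = 2896 vs Keq = 1.9770e+05 ⇒ Q<K, forward
Step 1:
                  X         L
  Initial   0.07034     5.884
  Change    -0.0692    0.2076
  Equil    0.001143     6.092
  solve Keq expr → x = 0.0692; check Q = 1.9770e+05
Then remove 1.464 M of L.
Step 2:
                  X         L
  Initial  0.001143     4.628
  Change  -6.4149e-04  0.001924
  Equil   5.0188e-04      4.63
  solve Keq expr → x = 6.4149e-04; check Q = 1.9770e+05
Then change container volume by factor 2 (V_new/V_old).
Step 3:
                  X         L
  Initial 2.5094e-04     2.315
  Change  -1.8816e-04 5.6448e-04
  Equil   6.2781e-05     2.315
  solve Keq expr → x = 1.8816e-04; check Q = 1.9770e+05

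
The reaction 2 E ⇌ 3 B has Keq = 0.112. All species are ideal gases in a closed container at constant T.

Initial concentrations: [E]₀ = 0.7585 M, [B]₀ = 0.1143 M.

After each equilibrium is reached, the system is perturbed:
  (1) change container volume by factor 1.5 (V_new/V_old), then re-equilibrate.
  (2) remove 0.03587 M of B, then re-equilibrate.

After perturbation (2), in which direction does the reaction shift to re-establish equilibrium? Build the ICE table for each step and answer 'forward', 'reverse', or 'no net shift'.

Q₀ = 0.002596 vs Keq = 0.112 ⇒ Q<K, forward
Step 1:
                  E         B
  Initial    0.7585    0.1143
  Change    -0.1536    0.2305
  Equil      0.6049    0.3448
  solve Keq expr → x = 0.07682; check Q = 0.112
Then change container volume by factor 1.5 (V_new/V_old).
Step 2:
                  E         B
  Initial    0.4032    0.2298
  Change   -0.01716   0.02574
  Equil      0.3861    0.2556
  solve Keq expr → x = 0.008581; check Q = 0.112
Then remove 0.03587 M of B.
Step 3:
                  E         B
  Initial    0.3861    0.2197
  Change   -0.01844   0.02766
  Equil      0.3676    0.2474
  solve Keq expr → x = 0.009221; check Q = 0.112

Direction: forward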